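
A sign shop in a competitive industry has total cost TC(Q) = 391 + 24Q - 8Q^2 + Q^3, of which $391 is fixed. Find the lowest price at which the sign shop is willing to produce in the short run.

The firm shuts down when price falls below the minimum of average variable cost. AVC = VC/Q = 24 - 8Q + Q^2.
At the minimum of AVC, MC = AVC. MC = 24 - 16Q + 3Q^2; setting MC = AVC gives 2Q^2 - 8Q = 0, so Q = 4. min AVC = 8.
For P < $8 the firm produces nothing.

$8 per unit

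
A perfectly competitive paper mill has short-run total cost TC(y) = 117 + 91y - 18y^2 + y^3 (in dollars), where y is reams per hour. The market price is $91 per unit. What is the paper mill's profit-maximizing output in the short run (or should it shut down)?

Produce at y = 12

From TC, MC = TC'(y) = 91 - 36y + 3y^2 and AVC = VC/y = 91 - 18y + y^2.
AVC is minimized where dAVC/dy = -18 + 2y = 0, at y = 9; min AVC = 91 - 18·9 + 9^2 = $10.
P = $91 exceeds min AVC = $10, so the firm stays open.
Solving P = MC: -36y + 3y^2 = 0 ⇒ y = 0 or 12. On the upward-sloping branch, y* = 12.
Check: AVC at y = 12 is $19 ≤ P, so revenue covers variable cost.
Profit = P·y − TC = 91·12 − 345 = $747.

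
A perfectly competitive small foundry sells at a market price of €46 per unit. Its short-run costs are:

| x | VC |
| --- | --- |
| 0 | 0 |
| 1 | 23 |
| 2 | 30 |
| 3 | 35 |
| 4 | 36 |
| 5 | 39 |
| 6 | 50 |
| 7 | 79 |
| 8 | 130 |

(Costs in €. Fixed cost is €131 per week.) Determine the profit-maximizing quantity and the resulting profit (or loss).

Tabulate TR − TC: x=0: -131; x=1: -108; x=2: -69; x=3: -28; x=4: 17; x=5: 60; x=6: 95; x=7: 112; x=8: 107.
Profit is maximized at x = 7. AVC there is 79/7 = €11.29 ≤ P, so producing beats shutting down (which would give -€131).

x = 7; profit = €112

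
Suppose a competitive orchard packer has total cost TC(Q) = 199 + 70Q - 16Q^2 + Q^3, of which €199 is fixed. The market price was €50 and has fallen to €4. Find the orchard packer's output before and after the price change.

Output falls from 10 to 0 (the firm shuts down)

AVC = 70 - 16Q + Q^2, minimized at Q = 8 where min AVC = €6. MC = 70 - 32Q + 3Q^2.
With P = €50 above the shutdown price, P = MC gives Q = 10.
At P = €4 < min AVC = €6, price no longer covers variable cost at any output, so the firm shuts down: Q = 0.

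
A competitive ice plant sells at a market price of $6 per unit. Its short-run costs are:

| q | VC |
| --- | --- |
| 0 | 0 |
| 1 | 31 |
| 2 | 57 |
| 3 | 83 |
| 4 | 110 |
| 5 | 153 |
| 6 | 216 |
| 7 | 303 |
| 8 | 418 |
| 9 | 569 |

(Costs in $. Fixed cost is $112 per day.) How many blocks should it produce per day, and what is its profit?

q = 0 (shut down); profit = -$112

Compute π = P·q − TC at each output: q=0: -112; q=1: -137; q=2: -157; q=3: -177; q=4: -198; q=5: -235; q=6: -292; q=7: -373; q=8: -482; q=9: -627.
Profit is highest at q = 0. Equivalently, the lowest AVC in the table is 110/4 ≈ $27.50 at q = 4, and P = $6 falls below it — price never covers variable cost, so the firm shuts down and loses only its fixed cost.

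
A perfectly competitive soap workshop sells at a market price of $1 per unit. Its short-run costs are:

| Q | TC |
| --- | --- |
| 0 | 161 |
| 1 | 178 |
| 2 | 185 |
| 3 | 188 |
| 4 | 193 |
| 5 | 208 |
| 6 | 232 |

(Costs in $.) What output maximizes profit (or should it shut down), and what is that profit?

Tabulate TR − TC: Q=0: -161; Q=1: -177; Q=2: -183; Q=3: -185; Q=4: -189; Q=5: -203; Q=6: -226.
Profit is highest at Q = 0. Equivalently, the lowest AVC in the table is 32/4 ≈ $8 at Q = 4, and P = $1 falls below it — price never covers variable cost, so the firm shuts down and loses only its fixed cost.

Q = 0 (shut down); profit = -$161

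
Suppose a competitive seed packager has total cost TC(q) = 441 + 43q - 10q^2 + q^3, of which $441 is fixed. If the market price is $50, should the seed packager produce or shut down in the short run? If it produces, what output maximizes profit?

Variable cost is VC = 43q - 10q^2 + q^3, so AVC = VC/q = 43 - 10q + q^2 and MC = dTC/dq = 43 - 20q + 3q^2.
The AVC parabola has its vertex at q = 10/2 = 5, where AVC = 43 - 10·5 + 5^2 = $18.
Because $50 ≥ $18, revenue can cover variable cost; the firm operates.
Solving P = MC: -7 - 20q + 3q^2 = 0 ⇒ q = -1/3 or 7. On the upward-sloping branch, q* = 7.
Check: AVC at q = 7 is $22 ≤ P, so revenue covers variable cost.
Profit = P·q − TC = 50·7 − 595 = -$245, a loss, but smaller than the $441 fixed cost the firm would lose by shutting down.

Produce at q = 7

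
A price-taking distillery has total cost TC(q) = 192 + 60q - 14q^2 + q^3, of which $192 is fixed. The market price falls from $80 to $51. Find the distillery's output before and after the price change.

AVC = 60 - 14q + q^2, minimized at q = 7 where min AVC = $11. MC = 60 - 28q + 3q^2.
At P = $80 ≥ min AVC, set P = MC on the rising branch: q = 10.
At P = $51 ≥ min AVC, set P = MC: q = 9. The firm stays open but cuts output.

Output falls from 10 to 9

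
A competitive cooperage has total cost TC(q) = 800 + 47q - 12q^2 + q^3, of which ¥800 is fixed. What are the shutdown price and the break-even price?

AVC = 47 - 12q + q^2; minimized at q = 6, giving min AVC = ¥11. That is the shutdown price.
ATC = 800/q + 47 - 12q + q^2. Setting dATC/dq = −800/q^2 − 12 + 2q = 0 gives q = 10 (since 2·10^3 − 12·10^2 = 800).
min ATC = 800/10 + 47 − 12·10 + 10^2 = ¥107. That is the break-even price.
For ¥11 ≤ P < ¥107 the firm produces at a loss; below ¥11 it shuts down.

Shutdown price = ¥11; break-even price = ¥107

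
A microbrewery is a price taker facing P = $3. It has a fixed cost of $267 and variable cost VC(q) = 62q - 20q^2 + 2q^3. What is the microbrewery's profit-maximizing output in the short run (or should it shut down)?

From TC, MC = TC'(q) = 62 - 40q + 6q^2 and AVC = VC/q = 62 - 20q + 2q^2.
AVC hits its minimum where MC = AVC, at q = 5, giving min AVC = 62 - 20·5 + 2·5^2 = $12.
With P < min AVC ($3 < $12), every unit sold adds to the loss.
The firm minimizes its loss by shutting down and losing only its fixed cost of $267.

Shut down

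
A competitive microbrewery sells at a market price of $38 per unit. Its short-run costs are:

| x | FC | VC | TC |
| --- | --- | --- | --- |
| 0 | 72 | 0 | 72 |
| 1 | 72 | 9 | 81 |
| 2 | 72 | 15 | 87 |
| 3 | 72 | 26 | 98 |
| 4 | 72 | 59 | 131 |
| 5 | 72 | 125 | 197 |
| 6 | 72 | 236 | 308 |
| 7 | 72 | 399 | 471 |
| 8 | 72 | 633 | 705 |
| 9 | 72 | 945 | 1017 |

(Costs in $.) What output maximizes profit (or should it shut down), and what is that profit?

Profit at each row (π = 38x − TC): x=0: -72; x=1: -43; x=2: -11; x=3: 16; x=4: 21; x=5: -7; x=6: -80; x=7: -205; x=8: -401; x=9: -675.
Profit is maximized at x = 4. AVC there is 59/4 = $14.75 ≤ P, so producing beats shutting down (which would give -$72).

x = 4; profit = $21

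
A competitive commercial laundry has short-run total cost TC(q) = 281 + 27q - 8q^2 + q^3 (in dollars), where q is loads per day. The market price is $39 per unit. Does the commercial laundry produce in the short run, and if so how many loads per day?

Produce at q = 6

Strip out fixed cost: VC = 27q - 8q^2 + q^3. Then AVC = 27 - 8q + q^2 and MC = 27 - 16q + 3q^2.
AVC is minimized where dAVC/dq = -8 + 2q = 0, at q = 4; min AVC = 27 - 8·4 + 4^2 = $11.
Since P = $39 ≥ min AVC = $11, price covers variable cost and the firm should produce.
Solving P = MC: -12 - 16q + 3q^2 = 0 ⇒ q = -2/3 or 6. On the upward-sloping branch, q* = 6.
Check: AVC at q = 6 is $15 ≤ P, so revenue covers variable cost.
Profit = P·q − TC = 39·6 − 371 = -$137, a loss, but smaller than the $281 fixed cost the firm would lose by shutting down.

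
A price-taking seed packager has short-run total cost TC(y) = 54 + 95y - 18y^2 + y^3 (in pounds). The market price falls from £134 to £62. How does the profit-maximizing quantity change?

Output falls from 13 to 11

AVC = 95 - 18y + y^2, minimized at y = 9 where min AVC = £14. MC = 95 - 36y + 3y^2.
At P = £134 ≥ min AVC, set P = MC on the rising branch: y = 13.
At P = £62 ≥ min AVC, set P = MC: y = 11. The firm stays open but cuts output.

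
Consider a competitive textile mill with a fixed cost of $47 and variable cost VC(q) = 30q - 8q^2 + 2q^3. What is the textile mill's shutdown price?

$22 per unit

The shutdown price is the minimum of AVC. VC = 30q - 8q^2 + 2q^3, so AVC = 30 - 8q + 2q^2.
dAVC/dq = -8 + 4q = 0 gives q = 2. min AVC = 30 - 8·2 + 2·2^2 = 22.
The firm shuts down for any P below $22.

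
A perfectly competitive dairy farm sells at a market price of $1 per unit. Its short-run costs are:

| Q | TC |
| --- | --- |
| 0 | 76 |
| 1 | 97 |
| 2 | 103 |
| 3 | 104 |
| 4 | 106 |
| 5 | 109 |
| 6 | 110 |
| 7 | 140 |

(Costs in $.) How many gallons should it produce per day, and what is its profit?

Profit at each row (π = 1Q − TC): Q=0: -76; Q=1: -96; Q=2: -101; Q=3: -101; Q=4: -102; Q=5: -104; Q=6: -104; Q=7: -133.
Profit is highest at Q = 0. Equivalently, the lowest AVC in the table is 34/6 ≈ $5.67 at Q = 6, and P = $1 falls below it — price never covers variable cost, so the firm shuts down and loses only its fixed cost.

Q = 0 (shut down); profit = -$76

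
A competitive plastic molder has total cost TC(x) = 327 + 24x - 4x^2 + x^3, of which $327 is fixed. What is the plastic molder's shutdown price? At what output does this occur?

The shutdown price is the minimum of AVC. VC = 24x - 4x^2 + x^3, so AVC = 24 - 4x + x^2.
dAVC/dx = -4 + 2x = 0 gives x = 2. min AVC = 24 - 4·2 + 2^2 = 20.
For P < $20 the firm produces nothing.

$20 per unit, at x = 2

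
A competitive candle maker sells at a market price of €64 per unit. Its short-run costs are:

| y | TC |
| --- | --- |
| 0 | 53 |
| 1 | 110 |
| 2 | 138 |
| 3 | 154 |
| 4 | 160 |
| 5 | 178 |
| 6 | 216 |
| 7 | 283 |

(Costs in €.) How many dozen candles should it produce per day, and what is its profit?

y = 6; profit = €168

Profit at each row (π = 64y − TC): y=0: -53; y=1: -46; y=2: -10; y=3: 38; y=4: 96; y=5: 142; y=6: 168; y=7: 165.
Profit is maximized at y = 6. AVC there is 163/6 = €27.17 ≤ P, so producing beats shutting down (which would give -€53).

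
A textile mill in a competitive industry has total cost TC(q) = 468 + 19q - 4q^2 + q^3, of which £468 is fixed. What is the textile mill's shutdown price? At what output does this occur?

Short-run supply begins at min AVC. From VC = 19q - 4q^2 + q^3, AVC = 19 - 4q + q^2.
At the minimum of AVC, MC = AVC. MC = 19 - 8q + 3q^2; setting MC = AVC gives 2q^2 - 4q = 0, so q = 2. min AVC = 15.
The firm shuts down for any P below £15.

£15 per unit, at q = 2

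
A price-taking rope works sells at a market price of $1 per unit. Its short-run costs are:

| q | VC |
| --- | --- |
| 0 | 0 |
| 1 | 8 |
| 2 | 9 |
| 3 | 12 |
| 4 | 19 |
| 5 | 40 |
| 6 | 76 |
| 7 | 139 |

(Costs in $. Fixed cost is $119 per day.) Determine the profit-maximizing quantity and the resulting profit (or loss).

q = 0 (shut down); profit = -$119

Compute π = P·q − TC at each output: q=0: -119; q=1: -126; q=2: -126; q=3: -128; q=4: -134; q=5: -154; q=6: -189; q=7: -251.
Profit is highest at q = 0. Equivalently, the lowest AVC in the table is 12/3 ≈ $4 at q = 3, and P = $1 falls below it — price never covers variable cost, so the firm shuts down and loses only its fixed cost.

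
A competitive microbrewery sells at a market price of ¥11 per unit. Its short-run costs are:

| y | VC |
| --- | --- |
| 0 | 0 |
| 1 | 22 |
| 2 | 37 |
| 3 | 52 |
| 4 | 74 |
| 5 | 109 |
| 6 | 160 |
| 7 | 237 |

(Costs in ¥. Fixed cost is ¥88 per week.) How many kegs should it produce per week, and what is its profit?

y = 0 (shut down); profit = -¥88

Tabulate TR − TC: y=0: -88; y=1: -99; y=2: -103; y=3: -107; y=4: -118; y=5: -142; y=6: -182; y=7: -248.
Profit is highest at y = 0. Equivalently, the lowest AVC in the table is 52/3 ≈ ¥17.33 at y = 3, and P = ¥11 falls below it — price never covers variable cost, so the firm shuts down and loses only its fixed cost.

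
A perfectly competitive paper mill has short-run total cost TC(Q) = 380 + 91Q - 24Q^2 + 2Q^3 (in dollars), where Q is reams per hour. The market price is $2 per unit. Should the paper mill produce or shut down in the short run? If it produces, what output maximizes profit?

Shut down

Strip out fixed cost: VC = 91Q - 24Q^2 + 2Q^3. Then AVC = 91 - 24Q + 2Q^2 and MC = 91 - 48Q + 6Q^2.
The AVC parabola has its vertex at Q = 24/4 = 6, where AVC = 91 - 24·6 + 2·6^2 = $19.
Since P = $2 < min AVC = $19, price fails to cover variable cost at any output.
Best response: produce nothing and absorb the $380 fixed cost.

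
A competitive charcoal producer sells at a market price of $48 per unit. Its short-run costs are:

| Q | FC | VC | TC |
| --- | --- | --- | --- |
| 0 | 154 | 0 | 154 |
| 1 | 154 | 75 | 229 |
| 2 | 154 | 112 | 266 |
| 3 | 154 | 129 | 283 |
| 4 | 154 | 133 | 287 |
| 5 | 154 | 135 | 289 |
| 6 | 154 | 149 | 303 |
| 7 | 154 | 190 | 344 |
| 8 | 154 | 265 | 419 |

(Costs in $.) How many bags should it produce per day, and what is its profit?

Q = 7; profit = -$8

Profit at each row (π = 48Q − TC): Q=0: -154; Q=1: -181; Q=2: -170; Q=3: -139; Q=4: -95; Q=5: -49; Q=6: -15; Q=7: -8; Q=8: -35.
Profit is maximized at Q = 7. AVC there is 190/7 = $27.14 ≤ P, so producing beats shutting down (which would give -$154).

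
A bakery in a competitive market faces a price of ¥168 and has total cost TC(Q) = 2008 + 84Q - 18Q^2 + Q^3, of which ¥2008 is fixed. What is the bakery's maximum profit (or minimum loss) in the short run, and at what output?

Profit = -¥48 at Q = 14

AVC = 84 - 18Q + Q^2; min AVC = ¥3 at Q = 9. Since P = ¥168 ≥ min AVC, the firm produces.
MC = 84 - 36Q + 3Q^2. Setting P = MC and taking the root on the rising branch gives Q* = 14.
TR = 168·14 = 2352. TC = 2008 + 392 = 2400. Profit = 2352 − 2400 = -¥48.
That loss of ¥48 beats the ¥2008 the firm would lose by shutting down; producing recovers ¥1960 of fixed cost.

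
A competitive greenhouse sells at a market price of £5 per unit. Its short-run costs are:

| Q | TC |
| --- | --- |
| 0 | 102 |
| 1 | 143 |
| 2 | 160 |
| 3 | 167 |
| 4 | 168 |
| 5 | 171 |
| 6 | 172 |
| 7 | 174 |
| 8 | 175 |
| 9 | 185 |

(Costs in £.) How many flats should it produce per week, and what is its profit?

Tabulate TR − TC: Q=0: -102; Q=1: -138; Q=2: -150; Q=3: -152; Q=4: -148; Q=5: -146; Q=6: -142; Q=7: -139; Q=8: -135; Q=9: -140.
Profit is highest at Q = 0. Equivalently, the lowest AVC in the table is 73/8 ≈ £9.12 at Q = 8, and P = £5 falls below it — price never covers variable cost, so the firm shuts down and loses only its fixed cost.

Q = 0 (shut down); profit = -£102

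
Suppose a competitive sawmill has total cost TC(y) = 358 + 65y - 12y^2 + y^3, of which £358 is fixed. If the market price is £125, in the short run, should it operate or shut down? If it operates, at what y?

Produce at y = 10

From TC, MC = TC'(y) = 65 - 24y + 3y^2 and AVC = VC/y = 65 - 12y + y^2.
AVC is minimized where dAVC/dy = -12 + 2y = 0, at y = 6; min AVC = 65 - 12·6 + 6^2 = £29.
Since P = £125 ≥ min AVC = £29, price covers variable cost and the firm should produce.
Set P = MC: 125 = 65 - 24y + 3y^2 → -60 - 24y + 3y^2 = 0. The roots are y = -2 and y = 10; the profit-maximizing output is on the rising part of MC, so y* = 10.
Check: AVC at y = 10 is £45 ≤ P, so revenue covers variable cost.
Profit = P·y − TC = 125·10 − 808 = £442.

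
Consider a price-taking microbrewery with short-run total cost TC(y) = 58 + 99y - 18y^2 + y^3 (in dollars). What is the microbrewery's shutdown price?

The shutdown price is the minimum of AVC. VC = 99y - 18y^2 + y^3, so AVC = 99 - 18y + y^2.
At the minimum of AVC, MC = AVC. MC = 99 - 36y + 3y^2; setting MC = AVC gives 2y^2 - 18y = 0, so y = 9. min AVC = 18.
The firm shuts down for any P below $18.

$18 per unit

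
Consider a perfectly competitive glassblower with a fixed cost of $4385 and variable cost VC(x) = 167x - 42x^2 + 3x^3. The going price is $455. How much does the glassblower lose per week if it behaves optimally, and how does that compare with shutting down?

Profit = -$65 at x = 12

AVC = 167 - 42x + 3x^2; min AVC = $20 at x = 7. Since P = $455 ≥ min AVC, the firm produces.
MC = 167 - 84x + 9x^2. Setting P = MC and taking the root on the rising branch gives x* = 12.
TR = 455·12 = 5460. TC = 4385 + 1140 = 5525. Profit = 5460 − 5525 = -$65.
Shutting down would mean losing the fixed cost of $4385, so operating at a loss of $65 is better by $4320.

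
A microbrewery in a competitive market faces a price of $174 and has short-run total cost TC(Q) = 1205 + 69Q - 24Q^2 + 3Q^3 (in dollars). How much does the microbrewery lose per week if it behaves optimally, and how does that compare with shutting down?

AVC = 69 - 24Q + 3Q^2; min AVC = $21 at Q = 4. Since P = $174 ≥ min AVC, the firm produces.
With MC = 69 - 48Q + 9Q^2, P = MC on the upward-sloping part at Q* = 7.
TR = 174·7 = 1218. TC = 1205 + 336 = 1541. Profit = 1218 − 1541 = -$323.
That loss of $323 beats the $1205 the firm would lose by shutting down; producing recovers $882 of fixed cost.

Profit = -$323 at Q = 7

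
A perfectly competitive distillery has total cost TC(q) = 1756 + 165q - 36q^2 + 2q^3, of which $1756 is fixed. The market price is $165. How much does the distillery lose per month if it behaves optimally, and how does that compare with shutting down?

AVC = 165 - 36q + 2q^2 has its minimum $3 at q = 9; price $165 clears that bar, so the firm operates.
MC = 165 - 72q + 6q^2. Setting P = MC and taking the root on the rising branch gives q* = 12.
TR = 165·12 = 1980. TC = 1756 + 252 = 2008. Profit = 1980 − 2008 = -$28.
That loss of $28 beats the $1756 the firm would lose by shutting down; producing recovers $1728 of fixed cost.

Profit = -$28 at q = 12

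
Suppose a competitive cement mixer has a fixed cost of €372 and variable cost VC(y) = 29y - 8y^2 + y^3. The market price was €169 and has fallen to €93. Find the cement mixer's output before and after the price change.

Output falls from 10 to 8

MC = 29 - 16y + 3y^2; the shutdown threshold is min AVC = €13 (at y = 4).
With P = €169 above the shutdown price, P = MC gives y = 10.
At P = €93 ≥ min AVC, set P = MC: y = 8. The firm stays open but cuts output.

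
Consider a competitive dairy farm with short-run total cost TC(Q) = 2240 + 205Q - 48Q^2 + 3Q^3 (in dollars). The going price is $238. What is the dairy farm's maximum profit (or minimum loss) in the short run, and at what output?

AVC = 205 - 48Q + 3Q^2 has its minimum $13 at Q = 8; price $238 clears that bar, so the firm operates.
MC = 205 - 96Q + 9Q^2. Setting P = MC and taking the root on the rising branch gives Q* = 11.
TR = 238·11 = 2618. TC = 2240 + 440 = 2680. Profit = 2618 − 2680 = -$62.
By producing, the firm covers all variable cost plus $2178 of fixed cost; shutting down would lose the full $2240.

Profit = -$62 at Q = 11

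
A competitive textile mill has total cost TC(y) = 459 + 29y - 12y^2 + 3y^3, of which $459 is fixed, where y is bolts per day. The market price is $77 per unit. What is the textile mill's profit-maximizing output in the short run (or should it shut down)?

From TC, MC = TC'(y) = 29 - 24y + 9y^2 and AVC = VC/y = 29 - 12y + 3y^2.
The AVC parabola has its vertex at y = 12/6 = 2, where AVC = 29 - 12·2 + 3·2^2 = $17.
Since P = $77 ≥ min AVC = $17, price covers variable cost and the firm should produce.
P = MC gives -48 - 24y + 9y^2 = 0, with roots -4/3 and 4. Take the larger (rising MC): y* = 4.
Check: AVC at y = 4 is $29 ≤ P, so revenue covers variable cost.
Profit = P·y − TC = 77·4 − 575 = -$267, a loss, but smaller than the $459 fixed cost the firm would lose by shutting down.

Produce at y = 4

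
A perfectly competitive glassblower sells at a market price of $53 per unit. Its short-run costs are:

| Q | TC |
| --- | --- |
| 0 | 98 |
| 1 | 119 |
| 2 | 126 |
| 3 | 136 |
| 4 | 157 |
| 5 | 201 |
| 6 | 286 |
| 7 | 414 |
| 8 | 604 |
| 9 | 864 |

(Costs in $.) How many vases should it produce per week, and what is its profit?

Q = 5; profit = $64

Tabulate TR − TC: Q=0: -98; Q=1: -66; Q=2: -20; Q=3: 23; Q=4: 55; Q=5: 64; Q=6: 32; Q=7: -43; Q=8: -180; Q=9: -387.
Profit is maximized at Q = 5. AVC there is 103/5 = $20.60 ≤ P, so producing beats shutting down (which would give -$98).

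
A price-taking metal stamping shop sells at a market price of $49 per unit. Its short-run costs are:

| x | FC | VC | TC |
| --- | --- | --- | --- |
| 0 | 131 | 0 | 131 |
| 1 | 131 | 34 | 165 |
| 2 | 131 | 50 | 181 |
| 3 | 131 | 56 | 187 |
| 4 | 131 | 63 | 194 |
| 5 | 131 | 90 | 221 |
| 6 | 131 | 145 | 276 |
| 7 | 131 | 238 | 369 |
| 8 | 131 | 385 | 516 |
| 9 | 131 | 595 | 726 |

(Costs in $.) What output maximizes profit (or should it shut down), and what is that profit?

x = 5; profit = $24

Profit at each row (π = 49x − TC): x=0: -131; x=1: -116; x=2: -83; x=3: -40; x=4: 2; x=5: 24; x=6: 18; x=7: -26; x=8: -124; x=9: -285.
Profit is maximized at x = 5. AVC there is 90/5 = $18 ≤ P, so producing beats shutting down (which would give -$131).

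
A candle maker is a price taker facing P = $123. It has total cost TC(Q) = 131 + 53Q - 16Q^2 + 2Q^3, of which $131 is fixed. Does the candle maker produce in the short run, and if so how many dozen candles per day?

Strip out fixed cost: VC = 53Q - 16Q^2 + 2Q^3. Then AVC = 53 - 16Q + 2Q^2 and MC = 53 - 32Q + 6Q^2.
AVC hits its minimum where MC = AVC, at Q = 4, giving min AVC = 53 - 16·4 + 2·4^2 = $21.
Because $123 ≥ $21, revenue can cover variable cost; the firm operates.
P = MC gives -70 - 32Q + 6Q^2 = 0, with roots -5/3 and 7. Take the larger (rising MC): Q* = 7.
Check: AVC at Q = 7 is $39 ≤ P, so revenue covers variable cost.
Profit = P·Q − TC = 123·7 − 404 = $457.

Produce at Q = 7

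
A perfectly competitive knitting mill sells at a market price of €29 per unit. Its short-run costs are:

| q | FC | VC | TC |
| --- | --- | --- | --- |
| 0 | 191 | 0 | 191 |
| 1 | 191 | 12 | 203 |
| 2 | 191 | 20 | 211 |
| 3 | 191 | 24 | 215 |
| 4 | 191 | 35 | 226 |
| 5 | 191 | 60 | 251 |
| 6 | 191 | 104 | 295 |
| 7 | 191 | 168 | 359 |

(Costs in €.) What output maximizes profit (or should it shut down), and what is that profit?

q = 5; profit = -€106

Compute π = P·q − TC at each output: q=0: -191; q=1: -174; q=2: -153; q=3: -128; q=4: -110; q=5: -106; q=6: -121; q=7: -156.
Profit is maximized at q = 5. AVC there is 60/5 = €12 ≤ P, so producing beats shutting down (which would give -€191).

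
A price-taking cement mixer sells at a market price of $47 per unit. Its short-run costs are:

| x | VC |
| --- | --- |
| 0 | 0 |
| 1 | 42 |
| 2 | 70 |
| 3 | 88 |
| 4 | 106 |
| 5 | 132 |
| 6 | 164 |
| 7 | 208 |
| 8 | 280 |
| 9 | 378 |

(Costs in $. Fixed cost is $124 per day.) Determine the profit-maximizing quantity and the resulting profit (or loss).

Profit at each row (π = 47x − TC): x=0: -124; x=1: -119; x=2: -100; x=3: -71; x=4: -42; x=5: -21; x=6: -6; x=7: -3; x=8: -28; x=9: -79.
Profit is maximized at x = 7. AVC there is 208/7 = $29.71 ≤ P, so producing beats shutting down (which would give -$124).

x = 7; profit = -$3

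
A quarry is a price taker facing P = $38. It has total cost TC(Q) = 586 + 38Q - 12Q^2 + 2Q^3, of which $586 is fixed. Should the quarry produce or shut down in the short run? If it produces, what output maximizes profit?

Produce at Q = 4

Strip out fixed cost: VC = 38Q - 12Q^2 + 2Q^3. Then AVC = 38 - 12Q + 2Q^2 and MC = 38 - 24Q + 6Q^2.
The AVC parabola has its vertex at Q = 12/4 = 3, where AVC = 38 - 12·3 + 2·3^2 = $20.
Because $38 ≥ $20, revenue can cover variable cost; the firm operates.
Set P = MC: 38 = 38 - 24Q + 6Q^2 → -24Q + 6Q^2 = 0. The roots are Q = 0 and Q = 4; the profit-maximizing output is on the rising part of MC, so Q* = 4.
Check: AVC at Q = 4 is $22 ≤ P, so revenue covers variable cost.
Profit = P·Q − TC = 38·4 − 674 = -$522, a loss, but smaller than the $586 fixed cost the firm would lose by shutting down.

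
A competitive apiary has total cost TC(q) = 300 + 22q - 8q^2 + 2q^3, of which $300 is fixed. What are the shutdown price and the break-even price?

Shutdown price = $14; break-even price = $92

AVC = 22 - 8q + 2q^2; minimized at q = 2, giving min AVC = $14. That is the shutdown price.
ATC = 300/q + 22 - 8q + 2q^2. Setting dATC/dq = −300/q^2 − 8 + 4q = 0 gives q = 5 (since 4·5^3 − 8·5^2 = 300).
min ATC = 300/5 + 22 − 8·5 + 2·5^2 = $92. That is the break-even price.
For $14 ≤ P < $92 the firm produces at a loss; below $14 it shuts down.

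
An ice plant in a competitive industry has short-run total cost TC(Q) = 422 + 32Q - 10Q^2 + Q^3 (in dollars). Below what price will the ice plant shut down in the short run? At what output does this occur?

$7 per unit, at Q = 5

The firm shuts down when price falls below the minimum of average variable cost. AVC = VC/Q = 32 - 10Q + Q^2.
dAVC/dQ = -10 + 2Q = 0 gives Q = 5. min AVC = 32 - 10·5 + 5^2 = 7.
The firm shuts down for any P below $7.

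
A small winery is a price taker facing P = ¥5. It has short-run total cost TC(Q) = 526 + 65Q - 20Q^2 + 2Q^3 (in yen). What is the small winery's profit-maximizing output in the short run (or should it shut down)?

Shut down

Variable cost is VC = 65Q - 20Q^2 + 2Q^3, so AVC = VC/Q = 65 - 20Q + 2Q^2 and MC = dTC/dQ = 65 - 40Q + 6Q^2.
AVC is minimized where dAVC/dQ = -20 + 4Q = 0, at Q = 5; min AVC = 65 - 20·5 + 2·5^2 = ¥15.
P = ¥5 lies below min AVC = ¥15; no output level covers variable cost.
Best response: produce nothing and absorb the ¥526 fixed cost.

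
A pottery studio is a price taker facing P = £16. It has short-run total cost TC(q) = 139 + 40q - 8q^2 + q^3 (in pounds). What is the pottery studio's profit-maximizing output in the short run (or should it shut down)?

Shut down

From TC, MC = TC'(q) = 40 - 16q + 3q^2 and AVC = VC/q = 40 - 8q + q^2.
AVC hits its minimum where MC = AVC, at q = 4, giving min AVC = 40 - 8·4 + 4^2 = £24.
P = £16 lies below min AVC = £24; no output level covers variable cost.
The firm minimizes its loss by shutting down and losing only its fixed cost of £139.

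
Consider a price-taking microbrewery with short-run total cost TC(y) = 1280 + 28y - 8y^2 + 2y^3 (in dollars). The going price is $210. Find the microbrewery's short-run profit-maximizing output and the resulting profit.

Profit = -$300 at y = 7

AVC = 28 - 8y + 2y^2 has its minimum $20 at y = 2; price $210 clears that bar, so the firm operates.
With MC = 28 - 16y + 6y^2, P = MC on the upward-sloping part at y* = 7.
TR = 210·7 = 1470. TC = 1280 + 490 = 1770. Profit = 1470 − 1770 = -$300.
By producing, the firm covers all variable cost plus $980 of fixed cost; shutting down would lose the full $1280.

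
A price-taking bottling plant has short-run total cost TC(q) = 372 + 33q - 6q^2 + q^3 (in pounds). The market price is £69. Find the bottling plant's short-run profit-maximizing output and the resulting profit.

AVC = 33 - 6q + q^2 has its minimum £24 at q = 3; price £69 clears that bar, so the firm operates.
MC = 33 - 12q + 3q^2. Setting P = MC and taking the root on the rising branch gives q* = 6.
TR = 69·6 = 414. TC = 372 + 198 = 570. Profit = 414 − 570 = -£156.
By producing, the firm covers all variable cost plus £216 of fixed cost; shutting down would lose the full £372.

Profit = -£156 at q = 6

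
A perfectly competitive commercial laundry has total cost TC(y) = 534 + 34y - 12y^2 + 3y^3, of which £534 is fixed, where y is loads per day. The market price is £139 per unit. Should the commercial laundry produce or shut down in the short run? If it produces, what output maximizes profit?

Produce at y = 5

Strip out fixed cost: VC = 34y - 12y^2 + 3y^3. Then AVC = 34 - 12y + 3y^2 and MC = 34 - 24y + 9y^2.
The AVC parabola has its vertex at y = 12/6 = 2, where AVC = 34 - 12·2 + 3·2^2 = £22.
Because £139 ≥ £22, revenue can cover variable cost; the firm operates.
P = MC gives -105 - 24y + 9y^2 = 0, with roots -7/3 and 5. Take the larger (rising MC): y* = 5.
Check: AVC at y = 5 is £49 ≤ P, so revenue covers variable cost.
Profit = P·y − TC = 139·5 − 779 = -£84, a loss, but smaller than the £534 fixed cost the firm would lose by shutting down.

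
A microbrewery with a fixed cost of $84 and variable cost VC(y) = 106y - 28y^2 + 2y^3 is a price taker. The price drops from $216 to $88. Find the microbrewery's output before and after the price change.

MC = 106 - 56y + 6y^2; the shutdown threshold is min AVC = $8 (at y = 7).
At P = $216 ≥ min AVC, set P = MC on the rising branch: y = 11.
At P = $88 ≥ min AVC, set P = MC: y = 9. The firm stays open but cuts output.

Output falls from 11 to 9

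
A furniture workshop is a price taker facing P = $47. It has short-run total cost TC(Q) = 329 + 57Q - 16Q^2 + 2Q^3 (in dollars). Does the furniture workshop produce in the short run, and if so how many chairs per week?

Variable cost is VC = 57Q - 16Q^2 + 2Q^3, so AVC = VC/Q = 57 - 16Q + 2Q^2 and MC = dTC/dQ = 57 - 32Q + 6Q^2.
The AVC parabola has its vertex at Q = 16/4 = 4, where AVC = 57 - 16·4 + 2·4^2 = $25.
P = $47 exceeds min AVC = $25, so the firm stays open.
P = MC gives 10 - 32Q + 6Q^2 = 0, with roots 1/3 and 5. Take the larger (rising MC): Q* = 5.
Check: AVC at Q = 5 is $27 ≤ P, so revenue covers variable cost.
Profit = P·Q − TC = 47·5 − 464 = -$229, a loss, but smaller than the $329 fixed cost the firm would lose by shutting down.

Produce at Q = 5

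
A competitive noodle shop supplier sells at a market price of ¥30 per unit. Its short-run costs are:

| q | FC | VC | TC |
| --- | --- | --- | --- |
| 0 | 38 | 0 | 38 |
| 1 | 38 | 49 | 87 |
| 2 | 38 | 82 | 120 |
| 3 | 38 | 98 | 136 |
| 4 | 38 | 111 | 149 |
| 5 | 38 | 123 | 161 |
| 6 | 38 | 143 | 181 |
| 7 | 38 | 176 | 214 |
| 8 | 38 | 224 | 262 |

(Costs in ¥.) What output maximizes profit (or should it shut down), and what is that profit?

q = 6; profit = -¥1

Compute π = P·q − TC at each output: q=0: -38; q=1: -57; q=2: -60; q=3: -46; q=4: -29; q=5: -11; q=6: -1; q=7: -4; q=8: -22.
Profit is maximized at q = 6. AVC there is 143/6 = ¥23.83 ≤ P, so producing beats shutting down (which would give -¥38).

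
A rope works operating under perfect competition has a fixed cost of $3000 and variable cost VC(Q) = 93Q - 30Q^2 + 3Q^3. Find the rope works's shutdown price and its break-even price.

Shutdown price = $18; break-even price = $393

Shutdown price = min AVC. AVC = 93 - 30Q + 3Q^2, with vertex at Q = 5 and minimum $18.
ATC = 3000/Q + 93 - 30Q + 3Q^2. Setting dATC/dQ = −3000/Q^2 − 30 + 6Q = 0 gives Q = 10 (since 6·10^3 − 30·10^2 = 3000).
min ATC = 3000/10 + 93 − 30·10 + 3·10^2 = $393. That is the break-even price.
Between these two prices the firm operates at a loss; above $393 it earns a profit.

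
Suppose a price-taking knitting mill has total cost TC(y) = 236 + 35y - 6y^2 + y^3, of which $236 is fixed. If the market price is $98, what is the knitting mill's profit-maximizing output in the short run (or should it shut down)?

Produce at y = 7

From TC, MC = TC'(y) = 35 - 12y + 3y^2 and AVC = VC/y = 35 - 6y + y^2.
AVC hits its minimum where MC = AVC, at y = 3, giving min AVC = 35 - 6·3 + 3^2 = $26.
Because $98 ≥ $26, revenue can cover variable cost; the firm operates.
Solving P = MC: -63 - 12y + 3y^2 = 0 ⇒ y = -3 or 7. On the upward-sloping branch, y* = 7.
Check: AVC at y = 7 is $42 ≤ P, so revenue covers variable cost.
Profit = P·y − TC = 98·7 − 530 = $156.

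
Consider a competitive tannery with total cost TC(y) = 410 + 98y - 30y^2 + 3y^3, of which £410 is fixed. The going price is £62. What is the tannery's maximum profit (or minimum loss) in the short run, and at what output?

AVC = 98 - 30y + 3y^2; min AVC = £23 at y = 5. Since P = £62 ≥ min AVC, the firm produces.
MC = 98 - 60y + 9y^2. Setting P = MC and taking the root on the rising branch gives y* = 6.
TR = 62·6 = 372. TC = 410 + 156 = 566. Profit = 372 − 566 = -£194.
Shutting down would mean losing the fixed cost of £410, so operating at a loss of £194 is better by £216.

Profit = -£194 at y = 6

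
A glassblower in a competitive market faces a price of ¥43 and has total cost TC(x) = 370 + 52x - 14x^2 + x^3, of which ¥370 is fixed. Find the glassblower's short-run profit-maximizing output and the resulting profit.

AVC = 52 - 14x + x^2; min AVC = ¥3 at x = 7. Since P = ¥43 ≥ min AVC, the firm produces.
MC = 52 - 28x + 3x^2. Setting P = MC and taking the root on the rising branch gives x* = 9.
TR = 43·9 = 387. TC = 370 + 63 = 433. Profit = 387 − 433 = -¥46.
Shutting down would mean losing the fixed cost of ¥370, so operating at a loss of ¥46 is better by ¥324.

Profit = -¥46 at x = 9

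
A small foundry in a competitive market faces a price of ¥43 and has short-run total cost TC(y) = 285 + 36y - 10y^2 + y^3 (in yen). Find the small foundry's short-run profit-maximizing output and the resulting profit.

AVC = 36 - 10y + y^2; min AVC = ¥11 at y = 5. Since P = ¥43 ≥ min AVC, the firm produces.
With MC = 36 - 20y + 3y^2, P = MC on the upward-sloping part at y* = 7.
TR = 43·7 = 301. TC = 285 + 105 = 390. Profit = 301 − 390 = -¥89.
That loss of ¥89 beats the ¥285 the firm would lose by shutting down; producing recovers ¥196 of fixed cost.

Profit = -¥89 at y = 7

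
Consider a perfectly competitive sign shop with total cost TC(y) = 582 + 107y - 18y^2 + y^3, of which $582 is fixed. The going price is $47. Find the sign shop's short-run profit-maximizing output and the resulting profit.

AVC = 107 - 18y + y^2; min AVC = $26 at y = 9. Since P = $47 ≥ min AVC, the firm produces.
MC = 107 - 36y + 3y^2. Setting P = MC and taking the root on the rising branch gives y* = 10.
TR = 47·10 = 470. TC = 582 + 270 = 852. Profit = 470 − 852 = -$382.
Shutting down would mean losing the fixed cost of $582, so operating at a loss of $382 is better by $200.

Profit = -$382 at y = 10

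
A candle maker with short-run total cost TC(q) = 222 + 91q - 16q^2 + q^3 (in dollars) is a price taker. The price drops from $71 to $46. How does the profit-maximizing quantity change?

Output falls from 10 to 9

AVC = 91 - 16q + q^2, minimized at q = 8 where min AVC = $27. MC = 91 - 32q + 3q^2.
With P = $71 above the shutdown price, P = MC gives q = 10.
At P = $46 ≥ min AVC, set P = MC: q = 9. The firm stays open but cuts output.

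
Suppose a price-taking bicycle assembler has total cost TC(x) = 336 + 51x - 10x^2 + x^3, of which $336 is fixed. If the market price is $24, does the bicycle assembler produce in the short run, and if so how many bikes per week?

Shut down

Strip out fixed cost: VC = 51x - 10x^2 + x^3. Then AVC = 51 - 10x + x^2 and MC = 51 - 20x + 3x^2.
The AVC parabola has its vertex at x = 10/2 = 5, where AVC = 51 - 10·5 + 5^2 = $26.
Since P = $24 < min AVC = $26, price fails to cover variable cost at any output.
Best response: produce nothing and absorb the $336 fixed cost.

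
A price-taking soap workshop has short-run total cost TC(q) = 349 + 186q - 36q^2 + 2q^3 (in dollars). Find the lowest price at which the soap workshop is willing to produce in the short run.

$24 per unit

The firm shuts down when price falls below the minimum of average variable cost. AVC = VC/q = 186 - 36q + 2q^2.
dAVC/dq = -36 + 4q = 0 gives q = 9. min AVC = 186 - 36·9 + 2·9^2 = 24.
So the shutdown price is $24.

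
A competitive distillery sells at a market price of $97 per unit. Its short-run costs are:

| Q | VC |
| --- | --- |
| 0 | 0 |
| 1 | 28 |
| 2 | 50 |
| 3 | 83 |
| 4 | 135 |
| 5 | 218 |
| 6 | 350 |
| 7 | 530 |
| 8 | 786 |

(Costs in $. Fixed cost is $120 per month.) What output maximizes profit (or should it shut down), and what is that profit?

Q = 5; profit = $147

Tabulate TR − TC: Q=0: -120; Q=1: -51; Q=2: 24; Q=3: 88; Q=4: 133; Q=5: 147; Q=6: 112; Q=7: 29; Q=8: -130.
Profit is maximized at Q = 5. AVC there is 218/5 = $43.60 ≤ P, so producing beats shutting down (which would give -$120).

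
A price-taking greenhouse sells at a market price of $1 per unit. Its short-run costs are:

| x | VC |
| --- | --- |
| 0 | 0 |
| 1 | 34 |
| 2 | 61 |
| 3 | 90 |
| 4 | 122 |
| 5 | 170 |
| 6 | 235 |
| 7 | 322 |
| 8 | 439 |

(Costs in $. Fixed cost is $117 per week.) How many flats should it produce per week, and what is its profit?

x = 0 (shut down); profit = -$117

Profit at each row (π = 1x − TC): x=0: -117; x=1: -150; x=2: -176; x=3: -204; x=4: -235; x=5: -282; x=6: -346; x=7: -432; x=8: -548.
Profit is highest at x = 0. Equivalently, the lowest AVC in the table is 90/3 ≈ $30 at x = 3, and P = $1 falls below it — price never covers variable cost, so the firm shuts down and loses only its fixed cost.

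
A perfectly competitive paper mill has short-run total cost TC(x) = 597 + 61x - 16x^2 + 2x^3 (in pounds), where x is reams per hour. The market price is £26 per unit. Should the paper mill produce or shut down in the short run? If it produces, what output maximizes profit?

Variable cost is VC = 61x - 16x^2 + 2x^3, so AVC = VC/x = 61 - 16x + 2x^2 and MC = dTC/dx = 61 - 32x + 6x^2.
AVC is minimized where dAVC/dx = -16 + 4x = 0, at x = 4; min AVC = 61 - 16·4 + 2·4^2 = £29.
P = £26 lies below min AVC = £29; no output level covers variable cost.
The firm minimizes its loss by shutting down and losing only its fixed cost of £597.

Shut down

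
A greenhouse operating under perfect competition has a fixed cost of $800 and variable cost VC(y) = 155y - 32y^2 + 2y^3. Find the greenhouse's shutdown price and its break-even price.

Shutdown price = min AVC. AVC = 155 - 32y + 2y^2, with vertex at y = 8 and minimum $27.
ATC = 800/y + 155 - 32y + 2y^2. Setting dATC/dy = −800/y^2 − 32 + 4y = 0 gives y = 10 (since 4·10^3 − 32·10^2 = 800).
min ATC = 800/10 + 155 − 32·10 + 2·10^2 = $115. That is the break-even price.
For $27 ≤ P < $115 the firm produces at a loss; below $27 it shuts down.

Shutdown price = $27; break-even price = $115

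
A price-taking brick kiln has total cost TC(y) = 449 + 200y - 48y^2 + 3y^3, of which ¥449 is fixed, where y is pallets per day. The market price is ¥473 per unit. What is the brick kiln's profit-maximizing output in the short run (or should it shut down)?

Produce at y = 13

Strip out fixed cost: VC = 200y - 48y^2 + 3y^3. Then AVC = 200 - 48y + 3y^2 and MC = 200 - 96y + 9y^2.
The AVC parabola has its vertex at y = 48/6 = 8, where AVC = 200 - 48·8 + 3·8^2 = ¥8.
P = ¥473 exceeds min AVC = ¥8, so the firm stays open.
Set P = MC: 473 = 200 - 96y + 9y^2 → -273 - 96y + 9y^2 = 0. The roots are y = -7/3 and y = 13; the profit-maximizing output is on the rising part of MC, so y* = 13.
Check: AVC at y = 13 is ¥83 ≤ P, so revenue covers variable cost.
Profit = P·y − TC = 473·13 − 1528 = ¥4621.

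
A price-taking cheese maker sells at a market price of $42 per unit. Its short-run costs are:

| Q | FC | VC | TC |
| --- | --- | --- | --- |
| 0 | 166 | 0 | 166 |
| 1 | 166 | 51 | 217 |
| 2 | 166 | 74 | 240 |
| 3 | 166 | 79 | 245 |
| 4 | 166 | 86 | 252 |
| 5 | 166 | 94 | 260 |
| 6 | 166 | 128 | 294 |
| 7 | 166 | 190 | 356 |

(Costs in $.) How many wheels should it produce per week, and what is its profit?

Q = 6; profit = -$42

Compute π = P·Q − TC at each output: Q=0: -166; Q=1: -175; Q=2: -156; Q=3: -119; Q=4: -84; Q=5: -50; Q=6: -42; Q=7: -62.
Profit is maximized at Q = 6. AVC there is 128/6 = $21.33 ≤ P, so producing beats shutting down (which would give -$166).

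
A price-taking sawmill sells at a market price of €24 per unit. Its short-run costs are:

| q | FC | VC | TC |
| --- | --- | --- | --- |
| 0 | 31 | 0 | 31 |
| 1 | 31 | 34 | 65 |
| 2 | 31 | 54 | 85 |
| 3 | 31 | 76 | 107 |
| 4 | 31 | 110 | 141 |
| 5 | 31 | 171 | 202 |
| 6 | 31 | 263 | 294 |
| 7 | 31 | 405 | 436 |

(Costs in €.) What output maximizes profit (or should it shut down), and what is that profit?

Tabulate TR − TC: q=0: -31; q=1: -41; q=2: -37; q=3: -35; q=4: -45; q=5: -82; q=6: -150; q=7: -268.
Profit is highest at q = 0. Equivalently, the lowest AVC in the table is 76/3 ≈ €25.33 at q = 3, and P = €24 falls below it — price never covers variable cost, so the firm shuts down and loses only its fixed cost.

q = 0 (shut down); profit = -€31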